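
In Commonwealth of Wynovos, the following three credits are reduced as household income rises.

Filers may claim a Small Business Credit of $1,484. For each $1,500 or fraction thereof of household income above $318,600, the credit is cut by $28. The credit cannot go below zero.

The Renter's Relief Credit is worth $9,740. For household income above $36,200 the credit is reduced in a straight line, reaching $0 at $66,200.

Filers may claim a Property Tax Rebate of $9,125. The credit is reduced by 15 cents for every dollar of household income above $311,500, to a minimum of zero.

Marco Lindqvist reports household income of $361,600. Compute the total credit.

Small Business Credit: income exceeds $318,600 by $43,000, which is 29 full-or-partial $1,500 increments; reduction = 29 × $28 = $812, leaving $672.
Renter's Relief Credit: $361,600 is at or above $66,200, so the credit is $0.
Property Tax Rebate: 15% of the $50,100 excess over $311,500 is $7,515; credit = $9,125 − $7,515 = $1,610.
Total: $672 + $0 + $1,610 = $2,282.

$2,282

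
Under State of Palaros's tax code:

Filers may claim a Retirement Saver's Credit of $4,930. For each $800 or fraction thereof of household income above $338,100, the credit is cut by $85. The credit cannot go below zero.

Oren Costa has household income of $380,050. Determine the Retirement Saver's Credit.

Retirement Saver's Credit: income exceeds $338,100 by $41,950, which is 53 full-or-partial $800 increments; reduction = 53 × $85 = $4,505, leaving $425.

$425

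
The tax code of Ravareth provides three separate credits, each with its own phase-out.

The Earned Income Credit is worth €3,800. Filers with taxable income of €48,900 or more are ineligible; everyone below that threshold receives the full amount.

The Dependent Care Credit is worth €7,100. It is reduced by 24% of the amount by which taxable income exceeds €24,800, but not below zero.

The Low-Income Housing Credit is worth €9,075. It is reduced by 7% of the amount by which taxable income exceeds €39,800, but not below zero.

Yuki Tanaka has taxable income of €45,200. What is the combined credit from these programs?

€14,701

Earned Income Credit: €45,200 is below the €48,900 cutoff, so the full €3,800 applies.
Dependent Care Credit: 24% of the €20,400 excess over €24,800 is €4,896; credit = €7,100 − €4,896 = €2,204.
Low-Income Housing Credit: 7% of the €5,400 excess over €39,800 is €378; credit = €9,075 − €378 = €8,697.
Total: €3,800 + €2,204 + €8,697 = €14,701.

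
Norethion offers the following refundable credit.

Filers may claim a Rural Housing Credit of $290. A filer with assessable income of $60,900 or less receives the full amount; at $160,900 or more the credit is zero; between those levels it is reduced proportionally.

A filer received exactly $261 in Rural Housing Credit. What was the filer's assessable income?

$70,900

$261 is 261/290 of the full $290, so 29/290 of the $100,000 range has been used: income = $60,900 + $100,000 × 29/290 = $70,900.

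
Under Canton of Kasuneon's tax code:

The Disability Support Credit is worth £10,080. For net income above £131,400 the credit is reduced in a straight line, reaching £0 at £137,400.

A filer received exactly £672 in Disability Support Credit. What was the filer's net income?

£672 is 672/10,080 of the full £10,080, so 9,408/10,080 of the £6,000 range has been used: income = £131,400 + £6,000 × 9,408/10,080 = £137,000.

£137,000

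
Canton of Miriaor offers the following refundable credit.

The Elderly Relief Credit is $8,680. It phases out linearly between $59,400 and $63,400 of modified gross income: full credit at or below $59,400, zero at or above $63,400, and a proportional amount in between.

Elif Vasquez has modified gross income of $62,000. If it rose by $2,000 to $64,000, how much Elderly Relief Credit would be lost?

At $62,000 — $62,000 is $2,600 into a $4,000 phase-out range, leaving 1,400/4,000 of the credit: $8,680 × 1,400/4,000 = $3,038.
At $64,000 — $64,000 is at or above $63,400, so the credit is $0.
Lost: $3,038 − $0 = $3,038.

$3,038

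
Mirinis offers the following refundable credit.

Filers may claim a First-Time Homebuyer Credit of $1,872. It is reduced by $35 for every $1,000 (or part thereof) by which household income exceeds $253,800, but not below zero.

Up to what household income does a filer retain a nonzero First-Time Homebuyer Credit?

After 53 increments the reduction is 53 × $35 = $1,855, leaving $17; one more increment wipes it out. Increment 53 ends at excess 53 × $1,000 = $53,000, so the highest qualifying income is $253,800 + $53,000 = $306,800.

$306,800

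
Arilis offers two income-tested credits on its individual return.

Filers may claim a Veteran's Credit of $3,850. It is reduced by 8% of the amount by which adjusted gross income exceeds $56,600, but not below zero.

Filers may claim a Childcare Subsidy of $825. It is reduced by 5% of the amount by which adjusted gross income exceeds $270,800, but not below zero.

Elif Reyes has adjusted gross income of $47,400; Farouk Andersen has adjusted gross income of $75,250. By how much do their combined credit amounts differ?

Elif ($47,400): Veteran's Credit: $47,400 is at or below the $56,600 threshold, so the full $3,850 applies. Childcare Subsidy: $47,400 is at or below the $270,800 threshold, so the full $825 applies. total $3,850 + $825 = $4,675
Farouk ($75,250): Veteran's Credit: 8% of the $18,650 excess over $56,600 is $1,492; credit = $3,850 − $1,492 = $2,358. Childcare Subsidy: $75,250 is at or below the $270,800 threshold, so the full $825 applies. total $2,358 + $825 = $3,183
Difference: |$4,675 − $3,183| = $1,492.

$1,492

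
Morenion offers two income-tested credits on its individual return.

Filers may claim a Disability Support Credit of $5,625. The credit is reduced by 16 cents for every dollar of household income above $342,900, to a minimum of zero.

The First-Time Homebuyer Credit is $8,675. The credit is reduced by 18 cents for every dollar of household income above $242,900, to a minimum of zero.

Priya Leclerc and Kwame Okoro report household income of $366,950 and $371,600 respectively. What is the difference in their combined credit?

Priya ($366,950): Disability Support Credit: 16% of the $24,050 excess over $342,900 is $3,848; credit = $5,625 − $3,848 = $1,777. First-Time Homebuyer Credit: 18% of the $124,050 excess over $242,900 is $22,329 ≥ base, so the credit is $0. total $1,777 + $0 = $1,777
Kwame ($371,600): Disability Support Credit: 16% of the $28,700 excess over $342,900 is $4,592; credit = $5,625 − $4,592 = $1,033. First-Time Homebuyer Credit: 18% of the $128,700 excess over $242,900 is $23,166 ≥ base, so the credit is $0. total $1,033 + $0 = $1,033
Difference: |$1,777 − $1,033| = $744.

$744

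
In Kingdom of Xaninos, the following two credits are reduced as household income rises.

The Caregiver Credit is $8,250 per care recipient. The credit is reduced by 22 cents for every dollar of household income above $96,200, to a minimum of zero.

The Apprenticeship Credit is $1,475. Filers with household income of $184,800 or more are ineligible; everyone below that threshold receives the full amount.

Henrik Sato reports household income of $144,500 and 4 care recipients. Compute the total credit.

Caregiver Credit: base = 4 × $8,250 = $33,000. 22% of the $48,300 excess over $96,200 is $10,626; credit = $33,000 − $10,626 = $22,374.
Apprenticeship Credit: $144,500 is below the $184,800 cutoff, so the full $1,475 applies.
Total: $22,374 + $1,475 = $23,849.

$23,849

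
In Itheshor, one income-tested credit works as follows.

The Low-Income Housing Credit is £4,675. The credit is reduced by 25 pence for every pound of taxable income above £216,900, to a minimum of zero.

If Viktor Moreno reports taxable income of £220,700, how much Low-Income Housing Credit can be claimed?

Low-Income Housing Credit: 25% of the £3,800 excess over £216,900 is £950; credit = £4,675 − £950 = £3,725.

£3,725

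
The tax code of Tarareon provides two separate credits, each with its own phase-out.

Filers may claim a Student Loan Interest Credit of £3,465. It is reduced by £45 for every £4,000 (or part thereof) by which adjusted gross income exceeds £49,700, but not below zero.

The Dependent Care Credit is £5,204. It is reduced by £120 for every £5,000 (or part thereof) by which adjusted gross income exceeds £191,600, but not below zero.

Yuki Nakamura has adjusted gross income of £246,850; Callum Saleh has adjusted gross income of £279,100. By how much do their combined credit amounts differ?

£1,080

Yuki (£246,850): Student Loan Interest Credit: income exceeds £49,700 by £197,150, which is 50 full-or-partial £4,000 increments; reduction = 50 × £45 = £2,250, leaving £1,215. Dependent Care Credit: income exceeds £191,600 by £55,250, which is 12 full-or-partial £5,000 increments; reduction = 12 × £120 = £1,440, leaving £3,764. total £1,215 + £3,764 = £4,979
Callum (£279,100): Student Loan Interest Credit: income exceeds £49,700 by £229,400, which is 58 full-or-partial £4,000 increments; reduction = 58 × £45 = £2,610, leaving £855. Dependent Care Credit: income exceeds £191,600 by £87,500, which is 18 full-or-partial £5,000 increments; reduction = 18 × £120 = £2,160, leaving £3,044. total £855 + £3,044 = £3,899
Difference: |£4,979 − £3,899| = £1,080.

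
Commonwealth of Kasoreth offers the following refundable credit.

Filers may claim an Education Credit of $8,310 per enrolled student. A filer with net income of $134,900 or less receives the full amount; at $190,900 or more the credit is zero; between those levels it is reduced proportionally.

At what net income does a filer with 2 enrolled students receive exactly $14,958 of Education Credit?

Full credit = 2 × $8,310 = $16,620.
$14,958 is 14,958/16,620 of the full $16,620, so 1,662/16,620 of the $56,000 range has been used: income = $134,900 + $56,000 × 1,662/16,620 = $140,500.

$140,500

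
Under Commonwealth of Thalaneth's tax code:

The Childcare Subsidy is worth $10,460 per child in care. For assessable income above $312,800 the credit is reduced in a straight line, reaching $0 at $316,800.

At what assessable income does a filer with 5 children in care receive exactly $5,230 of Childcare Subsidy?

Full credit = 5 × $10,460 = $52,300.
$5,230 is 5,230/52,300 of the full $52,300, so 47,070/52,300 of the $4,000 range has been used: income = $312,800 + $4,000 × 47,070/52,300 = $316,400.

$316,400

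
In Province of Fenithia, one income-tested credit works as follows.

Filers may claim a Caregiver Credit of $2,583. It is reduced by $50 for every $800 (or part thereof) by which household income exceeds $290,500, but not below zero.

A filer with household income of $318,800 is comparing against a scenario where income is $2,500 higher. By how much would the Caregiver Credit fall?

$150

At $318,800 — income exceeds $290,500 by $28,300, which is 36 full-or-partial $800 increments; reduction = 36 × $50 = $1,800, leaving $783.
At $321,300 — income exceeds $290,500 by $30,800, which is 39 full-or-partial $800 increments; reduction = 39 × $50 = $1,950, leaving $633.
Lost: $783 − $633 = $150.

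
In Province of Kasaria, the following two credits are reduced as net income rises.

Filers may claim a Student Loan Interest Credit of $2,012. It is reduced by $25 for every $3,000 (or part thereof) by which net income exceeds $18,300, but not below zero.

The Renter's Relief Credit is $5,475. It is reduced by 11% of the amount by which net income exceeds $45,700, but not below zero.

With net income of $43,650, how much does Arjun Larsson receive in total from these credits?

Student Loan Interest Credit: income exceeds $18,300 by $25,350, which is 9 full-or-partial $3,000 increments; reduction = 9 × $25 = $225, leaving $1,787.
Renter's Relief Credit: $43,650 is at or below the $45,700 threshold, so the full $5,475 applies.
Total: $1,787 + $5,475 = $7,262.

$7,262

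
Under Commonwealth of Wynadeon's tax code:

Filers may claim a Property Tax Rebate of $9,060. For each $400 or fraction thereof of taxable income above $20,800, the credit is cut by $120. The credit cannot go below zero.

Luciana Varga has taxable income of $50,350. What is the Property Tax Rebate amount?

$180

Property Tax Rebate: income exceeds $20,800 by $29,550, which is 74 full-or-partial $400 increments; reduction = 74 × $120 = $8,880, leaving $180.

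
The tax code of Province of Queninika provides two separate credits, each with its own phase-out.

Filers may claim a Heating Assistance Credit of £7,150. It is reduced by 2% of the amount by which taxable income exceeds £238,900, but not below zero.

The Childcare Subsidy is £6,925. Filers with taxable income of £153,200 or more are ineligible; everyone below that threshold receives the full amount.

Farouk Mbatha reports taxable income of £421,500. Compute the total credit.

£3,498

Heating Assistance Credit: 2% of the £182,600 excess over £238,900 is £3,652; credit = £7,150 − £3,652 = £3,498.
Childcare Subsidy: £421,500 meets or exceeds the £153,200 cutoff, so the credit is £0.
Total: £3,498 + £0 = £3,498.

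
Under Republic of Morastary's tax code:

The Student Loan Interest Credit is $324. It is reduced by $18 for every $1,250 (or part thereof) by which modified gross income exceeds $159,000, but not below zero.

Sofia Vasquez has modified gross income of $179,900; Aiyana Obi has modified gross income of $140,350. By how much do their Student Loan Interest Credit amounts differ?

$306

Sofia ($179,900): Student Loan Interest Credit: income exceeds $159,000 by $20,900, which is 17 full-or-partial $1,250 increments; reduction = 17 × $18 = $306, leaving $18.
Aiyana ($140,350): Student Loan Interest Credit: $140,350 is at or below the $159,000 threshold, so the full $324 applies.
Difference: |$18 − $324| = $306.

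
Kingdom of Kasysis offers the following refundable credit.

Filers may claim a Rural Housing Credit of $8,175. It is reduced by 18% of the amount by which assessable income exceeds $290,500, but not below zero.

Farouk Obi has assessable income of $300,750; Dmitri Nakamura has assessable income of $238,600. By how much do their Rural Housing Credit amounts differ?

$1,845

Farouk ($300,750): Rural Housing Credit: 18% of the $10,250 excess over $290,500 is $1,845; credit = $8,175 − $1,845 = $6,330.
Dmitri ($238,600): Rural Housing Credit: $238,600 is at or below the $290,500 threshold, so the full $8,175 applies.
Difference: |$6,330 − $8,175| = $1,845.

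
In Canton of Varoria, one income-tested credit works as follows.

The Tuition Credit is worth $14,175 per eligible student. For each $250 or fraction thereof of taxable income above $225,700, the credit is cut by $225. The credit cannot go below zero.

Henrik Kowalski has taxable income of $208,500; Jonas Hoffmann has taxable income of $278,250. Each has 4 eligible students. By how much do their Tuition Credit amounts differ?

$47,475

Henrik ($208,500): Tuition Credit: base = 4 × $14,175 = $56,700. $208,500 is at or below the $225,700 threshold, so the full $56,700 applies.
Jonas ($278,250): Tuition Credit: base = 4 × $14,175 = $56,700. income exceeds $225,700 by $52,550, which is 211 full-or-partial $250 increments; reduction = 211 × $225 = $47,475, leaving $9,225.
Difference: |$56,700 − $9,225| = $47,475.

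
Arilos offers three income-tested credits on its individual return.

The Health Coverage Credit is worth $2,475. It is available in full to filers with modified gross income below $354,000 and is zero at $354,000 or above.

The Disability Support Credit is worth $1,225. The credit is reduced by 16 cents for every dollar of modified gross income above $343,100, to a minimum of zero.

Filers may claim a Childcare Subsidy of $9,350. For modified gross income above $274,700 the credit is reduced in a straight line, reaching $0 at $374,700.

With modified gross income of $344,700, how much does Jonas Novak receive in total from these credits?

$6,249

Health Coverage Credit: $344,700 is below the $354,000 cutoff, so the full $2,475 applies.
Disability Support Credit: 16% of the $1,600 excess over $343,100 is $256; credit = $1,225 − $256 = $969.
Childcare Subsidy: $344,700 is $70,000 into a $100,000 phase-out range, leaving 30,000/100,000 of the credit: $9,350 × 30,000/100,000 = $2,805.
Total: $2,475 + $969 + $2,805 = $6,249.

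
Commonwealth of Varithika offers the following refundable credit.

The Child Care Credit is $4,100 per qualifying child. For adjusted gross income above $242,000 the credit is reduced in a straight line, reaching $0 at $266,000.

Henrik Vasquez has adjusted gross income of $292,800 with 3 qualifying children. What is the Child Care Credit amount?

Child Care Credit: base = 3 × $4,100 = $12,300. $292,800 is at or above $266,000, so the credit is $0.

$0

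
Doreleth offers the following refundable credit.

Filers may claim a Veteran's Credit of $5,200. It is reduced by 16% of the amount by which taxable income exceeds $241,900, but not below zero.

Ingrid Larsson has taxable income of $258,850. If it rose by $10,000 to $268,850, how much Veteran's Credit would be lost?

At $258,850 — 16% of the $16,950 excess over $241,900 is $2,712; credit = $5,200 − $2,712 = $2,488.
At $268,850 — 16% of the $26,950 excess over $241,900 is $4,312; credit = $5,200 − $4,312 = $888.
Lost: $2,488 − $888 = $1,600.

$1,600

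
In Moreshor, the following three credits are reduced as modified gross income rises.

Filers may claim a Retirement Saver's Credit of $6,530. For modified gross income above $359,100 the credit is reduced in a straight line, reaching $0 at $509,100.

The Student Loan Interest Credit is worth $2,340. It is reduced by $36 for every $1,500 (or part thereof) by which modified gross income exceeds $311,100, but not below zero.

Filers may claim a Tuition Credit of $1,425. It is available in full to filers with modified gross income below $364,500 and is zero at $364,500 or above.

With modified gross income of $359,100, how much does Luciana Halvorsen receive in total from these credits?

Retirement Saver's Credit: $359,100 is at or below the $359,100 threshold, so the full $6,530 applies.
Student Loan Interest Credit: income exceeds $311,100 by $48,000, which is 32 full-or-partial $1,500 increments; reduction = 32 × $36 = $1,152, leaving $1,188.
Tuition Credit: $359,100 is below the $364,500 cutoff, so the full $1,425 applies.
Total: $6,530 + $1,188 + $1,425 = $9,143.

$9,143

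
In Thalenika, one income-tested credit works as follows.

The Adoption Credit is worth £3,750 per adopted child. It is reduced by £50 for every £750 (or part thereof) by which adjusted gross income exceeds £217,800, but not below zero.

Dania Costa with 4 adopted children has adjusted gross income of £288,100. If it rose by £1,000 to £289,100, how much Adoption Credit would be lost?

£100

At £288,100 — base = 4 × £3,750 = £15,000. income exceeds £217,800 by £70,300, which is 94 full-or-partial £750 increments; reduction = 94 × £50 = £4,700, leaving £10,300.
At £289,100 — base = 4 × £3,750 = £15,000. income exceeds £217,800 by £71,300, which is 96 full-or-partial £750 increments; reduction = 96 × £50 = £4,800, leaving £10,200.
Lost: £10,300 − £10,200 = £100.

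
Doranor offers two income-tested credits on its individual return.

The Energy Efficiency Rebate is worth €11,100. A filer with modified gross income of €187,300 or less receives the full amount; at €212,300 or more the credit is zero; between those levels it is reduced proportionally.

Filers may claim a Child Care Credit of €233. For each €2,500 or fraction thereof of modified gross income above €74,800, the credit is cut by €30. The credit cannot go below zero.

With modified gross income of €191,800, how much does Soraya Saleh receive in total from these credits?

€9,102

Energy Efficiency Rebate: €191,800 is €4,500 into a €25,000 phase-out range, leaving 20,500/25,000 of the credit: €11,100 × 20,500/25,000 = €9,102.
Child Care Credit: income exceeds €74,800 by €117,000 → 47 increments × €30 = €1,410 ≥ base, so the credit is €0.
Total: €9,102 + €0 = €9,102.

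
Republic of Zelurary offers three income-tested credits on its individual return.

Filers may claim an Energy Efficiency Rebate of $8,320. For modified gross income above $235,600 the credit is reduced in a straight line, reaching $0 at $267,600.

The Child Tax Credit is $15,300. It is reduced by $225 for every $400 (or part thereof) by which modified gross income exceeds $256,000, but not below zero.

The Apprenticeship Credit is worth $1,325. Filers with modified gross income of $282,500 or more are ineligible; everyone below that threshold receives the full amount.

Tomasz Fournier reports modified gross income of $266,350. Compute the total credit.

$11,100

Energy Efficiency Rebate: $266,350 is $30,750 into a $32,000 phase-out range, leaving 1,250/32,000 of the credit: $8,320 × 1,250/32,000 = $325.
Child Tax Credit: income exceeds $256,000 by $10,350, which is 26 full-or-partial $400 increments; reduction = 26 × $225 = $5,850, leaving $9,450.
Apprenticeship Credit: $266,350 is below the $282,500 cutoff, so the full $1,325 applies.
Total: $325 + $9,450 + $1,325 = $11,100.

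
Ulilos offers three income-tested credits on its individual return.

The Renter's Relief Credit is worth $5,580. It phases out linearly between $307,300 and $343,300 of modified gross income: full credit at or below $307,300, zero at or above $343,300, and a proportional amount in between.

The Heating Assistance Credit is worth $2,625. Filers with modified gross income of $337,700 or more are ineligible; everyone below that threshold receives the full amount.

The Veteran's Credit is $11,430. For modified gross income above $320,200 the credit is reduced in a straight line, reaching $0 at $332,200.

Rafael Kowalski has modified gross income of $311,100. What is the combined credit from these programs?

$19,046

Renter's Relief Credit: $311,100 is $3,800 into a $36,000 phase-out range, leaving 32,200/36,000 of the credit: $5,580 × 32,200/36,000 = $4,991.
Heating Assistance Credit: $311,100 is below the $337,700 cutoff, so the full $2,625 applies.
Veteran's Credit: $311,100 is at or below the $320,200 threshold, so the full $11,430 applies.
Total: $4,991 + $2,625 + $11,430 = $19,046.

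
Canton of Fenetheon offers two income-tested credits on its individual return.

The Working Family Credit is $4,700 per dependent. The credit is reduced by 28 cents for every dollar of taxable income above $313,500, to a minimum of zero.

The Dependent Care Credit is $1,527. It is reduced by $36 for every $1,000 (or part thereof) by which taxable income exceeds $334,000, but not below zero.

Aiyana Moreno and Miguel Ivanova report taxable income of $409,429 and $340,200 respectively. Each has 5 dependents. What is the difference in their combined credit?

Aiyana ($409,429): Working Family Credit: base = 5 × $4,700 = $23,500. 28% of the $95,929 excess over $313,500 is $26,860.12 ≥ base, so the credit is $0. Dependent Care Credit: income exceeds $334,000 by $75,429 → 76 increments × $36 = $2,736 ≥ base, so the credit is $0. total $0 + $0 = $0
Miguel ($340,200): Working Family Credit: base = 5 × $4,700 = $23,500. 28% of the $26,700 excess over $313,500 is $7,476; credit = $23,500 − $7,476 = $16,024. Dependent Care Credit: income exceeds $334,000 by $6,200, which is 7 full-or-partial $1,000 increments; reduction = 7 × $36 = $252, leaving $1,275. total $16,024 + $1,275 = $17,299
Difference: |$0 − $17,299| = $17,299.

$17,299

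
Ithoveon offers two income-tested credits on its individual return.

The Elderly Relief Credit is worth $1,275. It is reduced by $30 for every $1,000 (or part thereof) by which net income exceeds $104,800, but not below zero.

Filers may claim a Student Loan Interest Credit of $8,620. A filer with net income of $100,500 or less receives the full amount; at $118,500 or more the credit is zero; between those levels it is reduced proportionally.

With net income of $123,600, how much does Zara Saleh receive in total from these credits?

$705

Elderly Relief Credit: income exceeds $104,800 by $18,800, which is 19 full-or-partial $1,000 increments; reduction = 19 × $30 = $570, leaving $705.
Student Loan Interest Credit: $123,600 is at or above $118,500, so the credit is $0.
Total: $705 + $0 = $705.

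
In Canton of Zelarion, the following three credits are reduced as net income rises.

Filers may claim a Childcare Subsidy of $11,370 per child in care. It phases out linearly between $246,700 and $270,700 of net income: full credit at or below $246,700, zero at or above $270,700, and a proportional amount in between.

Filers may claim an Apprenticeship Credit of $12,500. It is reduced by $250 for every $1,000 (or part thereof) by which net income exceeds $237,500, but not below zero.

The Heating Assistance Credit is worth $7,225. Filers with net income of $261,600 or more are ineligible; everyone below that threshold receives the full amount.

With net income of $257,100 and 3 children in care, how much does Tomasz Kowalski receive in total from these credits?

$34,054

Childcare Subsidy: base = 3 × $11,370 = $34,110. $257,100 is $10,400 into a $24,000 phase-out range, leaving 13,600/24,000 of the credit: $34,110 × 13,600/24,000 = $19,329.
Apprenticeship Credit: income exceeds $237,500 by $19,600, which is 20 full-or-partial $1,000 increments; reduction = 20 × $250 = $5,000, leaving $7,500.
Heating Assistance Credit: $257,100 is below the $261,600 cutoff, so the full $7,225 applies.
Total: $19,329 + $7,500 + $7,225 = $34,054.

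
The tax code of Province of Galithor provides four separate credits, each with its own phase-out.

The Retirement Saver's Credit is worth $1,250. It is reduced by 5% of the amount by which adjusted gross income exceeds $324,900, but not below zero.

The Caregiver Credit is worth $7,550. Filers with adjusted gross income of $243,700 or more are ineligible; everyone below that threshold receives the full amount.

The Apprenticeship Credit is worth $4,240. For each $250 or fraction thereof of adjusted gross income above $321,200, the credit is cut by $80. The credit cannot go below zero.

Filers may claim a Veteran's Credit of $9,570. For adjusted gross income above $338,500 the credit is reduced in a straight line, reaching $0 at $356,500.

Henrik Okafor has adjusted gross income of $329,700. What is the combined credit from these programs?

Retirement Saver's Credit: 5% of the $4,800 excess over $324,900 is $240; credit = $1,250 − $240 = $1,010.
Caregiver Credit: $329,700 meets or exceeds the $243,700 cutoff, so the credit is $0.
Apprenticeship Credit: income exceeds $321,200 by $8,500, which is 34 full-or-partial $250 increments; reduction = 34 × $80 = $2,720, leaving $1,520.
Veteran's Credit: $329,700 is at or below the $338,500 threshold, so the full $9,570 applies.
Total: $1,010 + $0 + $1,520 + $9,570 = $12,100.

$12,100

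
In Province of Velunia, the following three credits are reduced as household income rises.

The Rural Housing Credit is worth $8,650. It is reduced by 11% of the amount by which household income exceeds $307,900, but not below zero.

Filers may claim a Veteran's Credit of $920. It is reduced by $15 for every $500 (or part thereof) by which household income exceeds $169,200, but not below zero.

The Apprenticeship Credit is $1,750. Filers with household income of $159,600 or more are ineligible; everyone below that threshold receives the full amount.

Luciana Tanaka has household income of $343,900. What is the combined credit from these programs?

Rural Housing Credit: 11% of the $36,000 excess over $307,900 is $3,960; credit = $8,650 − $3,960 = $4,690.
Veteran's Credit: income exceeds $169,200 by $174,700 → 350 increments × $15 = $5,250 ≥ base, so the credit is $0.
Apprenticeship Credit: $343,900 meets or exceeds the $159,600 cutoff, so the credit is $0.
Total: $4,690 + $0 + $0 = $4,690.

$4,690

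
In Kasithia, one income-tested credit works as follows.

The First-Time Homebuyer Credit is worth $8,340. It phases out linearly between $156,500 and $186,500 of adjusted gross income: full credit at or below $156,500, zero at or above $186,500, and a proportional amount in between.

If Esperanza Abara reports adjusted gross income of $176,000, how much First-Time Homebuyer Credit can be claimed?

$2,919

First-Time Homebuyer Credit: $176,000 is $19,500 into a $30,000 phase-out range, leaving 10,500/30,000 of the credit: $8,340 × 10,500/30,000 = $2,919.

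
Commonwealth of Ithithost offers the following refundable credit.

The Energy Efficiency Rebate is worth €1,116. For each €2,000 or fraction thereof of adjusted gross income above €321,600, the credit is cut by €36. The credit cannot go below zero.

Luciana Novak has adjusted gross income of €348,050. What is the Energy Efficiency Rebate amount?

€612

Energy Efficiency Rebate: income exceeds €321,600 by €26,450, which is 14 full-or-partial €2,000 increments; reduction = 14 × €36 = €504, leaving €612.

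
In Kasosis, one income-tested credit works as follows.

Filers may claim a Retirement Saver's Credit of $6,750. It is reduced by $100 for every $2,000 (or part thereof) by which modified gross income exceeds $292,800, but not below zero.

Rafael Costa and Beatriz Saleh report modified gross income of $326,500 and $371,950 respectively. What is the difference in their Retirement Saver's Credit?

Rafael ($326,500): Retirement Saver's Credit: income exceeds $292,800 by $33,700, which is 17 full-or-partial $2,000 increments; reduction = 17 × $100 = $1,700, leaving $5,050.
Beatriz ($371,950): Retirement Saver's Credit: income exceeds $292,800 by $79,150, which is 40 full-or-partial $2,000 increments; reduction = 40 × $100 = $4,000, leaving $2,750.
Difference: |$5,050 − $2,750| = $2,300.

$2,300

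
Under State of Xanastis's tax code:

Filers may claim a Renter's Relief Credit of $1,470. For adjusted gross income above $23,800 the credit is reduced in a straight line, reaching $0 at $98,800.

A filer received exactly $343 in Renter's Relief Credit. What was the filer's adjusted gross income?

$81,300

$343 is 343/1,470 of the full $1,470, so 1,127/1,470 of the $75,000 range has been used: income = $23,800 + $75,000 × 1,127/1,470 = $81,300.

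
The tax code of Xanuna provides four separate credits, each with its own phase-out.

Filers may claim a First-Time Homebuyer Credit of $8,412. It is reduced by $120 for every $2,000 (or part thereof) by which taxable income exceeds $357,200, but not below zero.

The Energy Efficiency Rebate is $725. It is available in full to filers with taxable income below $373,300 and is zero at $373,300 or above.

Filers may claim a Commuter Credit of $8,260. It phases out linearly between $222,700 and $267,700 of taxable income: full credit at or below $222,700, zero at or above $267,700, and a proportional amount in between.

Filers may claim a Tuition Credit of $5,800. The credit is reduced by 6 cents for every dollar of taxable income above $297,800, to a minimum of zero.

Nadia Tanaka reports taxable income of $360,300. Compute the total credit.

$10,947

First-Time Homebuyer Credit: income exceeds $357,200 by $3,100, which is 2 full-or-partial $2,000 increments; reduction = 2 × $120 = $240, leaving $8,172.
Energy Efficiency Rebate: $360,300 is below the $373,300 cutoff, so the full $725 applies.
Commuter Credit: $360,300 is at or above $267,700, so the credit is $0.
Tuition Credit: 6% of the $62,500 excess over $297,800 is $3,750; credit = $5,800 − $3,750 = $2,050.
Total: $8,172 + $725 + $0 + $2,050 = $10,947.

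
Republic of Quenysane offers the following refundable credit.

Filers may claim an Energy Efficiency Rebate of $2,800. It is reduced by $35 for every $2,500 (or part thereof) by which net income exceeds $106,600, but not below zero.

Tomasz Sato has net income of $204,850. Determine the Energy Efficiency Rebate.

$1,400

Energy Efficiency Rebate: income exceeds $106,600 by $98,250, which is 40 full-or-partial $2,500 increments; reduction = 40 × $35 = $1,400, leaving $1,400.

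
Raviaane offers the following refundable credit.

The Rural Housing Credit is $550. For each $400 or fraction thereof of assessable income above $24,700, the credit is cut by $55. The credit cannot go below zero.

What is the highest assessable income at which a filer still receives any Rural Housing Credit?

After 9 increments the reduction is 9 × $55 = $495, leaving $55; one more increment wipes it out. Increment 9 ends at excess 9 × $400 = $3,600, so the highest qualifying income is $24,700 + $3,600 = $28,300.

$28,300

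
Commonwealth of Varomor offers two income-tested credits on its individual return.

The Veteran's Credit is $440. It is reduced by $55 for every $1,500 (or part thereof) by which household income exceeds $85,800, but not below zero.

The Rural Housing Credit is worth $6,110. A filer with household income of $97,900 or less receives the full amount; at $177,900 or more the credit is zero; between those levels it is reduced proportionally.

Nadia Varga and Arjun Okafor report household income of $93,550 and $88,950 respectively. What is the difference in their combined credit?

$165

Nadia ($93,550): Veteran's Credit: income exceeds $85,800 by $7,750, which is 6 full-or-partial $1,500 increments; reduction = 6 × $55 = $330, leaving $110. Rural Housing Credit: $93,550 is at or below the $97,900 threshold, so the full $6,110 applies. total $110 + $6,110 = $6,220
Arjun ($88,950): Veteran's Credit: income exceeds $85,800 by $3,150, which is 3 full-or-partial $1,500 increments; reduction = 3 × $55 = $165, leaving $275. Rural Housing Credit: $88,950 is at or below the $97,900 threshold, so the full $6,110 applies. total $275 + $6,110 = $6,385
Difference: |$6,220 − $6,385| = $165.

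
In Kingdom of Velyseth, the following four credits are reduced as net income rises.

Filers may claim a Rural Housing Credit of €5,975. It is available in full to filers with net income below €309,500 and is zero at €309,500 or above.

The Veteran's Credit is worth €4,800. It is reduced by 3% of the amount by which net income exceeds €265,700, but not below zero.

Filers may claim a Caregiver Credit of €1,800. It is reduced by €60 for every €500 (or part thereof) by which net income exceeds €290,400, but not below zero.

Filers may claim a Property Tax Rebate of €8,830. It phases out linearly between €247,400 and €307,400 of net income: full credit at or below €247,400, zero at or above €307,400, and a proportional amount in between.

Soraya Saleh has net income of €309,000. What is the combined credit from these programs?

Rural Housing Credit: €309,000 is below the €309,500 cutoff, so the full €5,975 applies.
Veteran's Credit: 3% of the €43,300 excess over €265,700 is €1,299; credit = €4,800 − €1,299 = €3,501.
Caregiver Credit: income exceeds €290,400 by €18,600 → 38 increments × €60 = €2,280 ≥ base, so the credit is €0.
Property Tax Rebate: €309,000 is at or above €307,400, so the credit is €0.
Total: €5,975 + €3,501 + €0 + €0 = €9,476.

€9,476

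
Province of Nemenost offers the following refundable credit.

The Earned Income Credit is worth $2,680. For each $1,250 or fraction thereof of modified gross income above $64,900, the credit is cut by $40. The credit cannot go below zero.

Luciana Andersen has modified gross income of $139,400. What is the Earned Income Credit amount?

$280

Earned Income Credit: income exceeds $64,900 by $74,500, which is 60 full-or-partial $1,250 increments; reduction = 60 × $40 = $2,400, leaving $280.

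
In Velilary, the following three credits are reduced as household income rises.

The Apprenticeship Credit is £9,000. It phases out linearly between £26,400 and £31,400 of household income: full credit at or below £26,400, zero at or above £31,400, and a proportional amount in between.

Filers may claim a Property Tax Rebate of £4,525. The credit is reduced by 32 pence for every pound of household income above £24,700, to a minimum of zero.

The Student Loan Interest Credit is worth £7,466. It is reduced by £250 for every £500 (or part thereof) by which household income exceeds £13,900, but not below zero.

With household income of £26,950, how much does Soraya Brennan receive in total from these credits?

Apprenticeship Credit: £26,950 is £550 into a £5,000 phase-out range, leaving 4,450/5,000 of the credit: £9,000 × 4,450/5,000 = £8,010.
Property Tax Rebate: 32% of the £2,250 excess over £24,700 is £720; credit = £4,525 − £720 = £3,805.
Student Loan Interest Credit: income exceeds £13,900 by £13,050, which is 27 full-or-partial £500 increments; reduction = 27 × £250 = £6,750, leaving £716.
Total: £8,010 + £3,805 + £716 = £12,531.

£12,531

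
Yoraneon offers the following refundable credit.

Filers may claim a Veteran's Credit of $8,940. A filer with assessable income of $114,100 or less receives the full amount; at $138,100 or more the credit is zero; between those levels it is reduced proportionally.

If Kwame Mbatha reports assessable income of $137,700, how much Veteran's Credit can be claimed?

Veteran's Credit: $137,700 is $23,600 into a $24,000 phase-out range, leaving 400/24,000 of the credit: $8,940 × 400/24,000 = $149.

$149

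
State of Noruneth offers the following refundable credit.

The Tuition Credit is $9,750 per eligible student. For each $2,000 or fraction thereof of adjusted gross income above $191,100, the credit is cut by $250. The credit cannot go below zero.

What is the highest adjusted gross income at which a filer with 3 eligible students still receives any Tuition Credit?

Full credit = 3 × $9,750 = $29,250.
After 116 increments the reduction is 116 × $250 = $29,000, leaving $250; one more increment wipes it out. Increment 116 ends at excess 116 × $2,000 = $232,000, so the highest qualifying income is $191,100 + $232,000 = $423,100.

$423,100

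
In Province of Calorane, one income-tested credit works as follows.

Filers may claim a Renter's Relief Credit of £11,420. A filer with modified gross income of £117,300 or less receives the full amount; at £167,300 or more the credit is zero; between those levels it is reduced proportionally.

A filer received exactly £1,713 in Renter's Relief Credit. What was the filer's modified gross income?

£1,713 is 1,713/11,420 of the full £11,420, so 9,707/11,420 of the £50,000 range has been used: income = £117,300 + £50,000 × 9,707/11,420 = £159,800.

£159,800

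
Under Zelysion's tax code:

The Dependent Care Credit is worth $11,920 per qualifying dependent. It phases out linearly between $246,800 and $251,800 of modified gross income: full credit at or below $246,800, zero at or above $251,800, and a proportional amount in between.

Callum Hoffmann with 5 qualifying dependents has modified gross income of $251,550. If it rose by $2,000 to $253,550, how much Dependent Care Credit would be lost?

$2,980

At $251,550 — base = 5 × $11,920 = $59,600. $251,550 is $4,750 into a $5,000 phase-out range, leaving 250/5,000 of the credit: $59,600 × 250/5,000 = $2,980.
At $253,550 — base = 5 × $11,920 = $59,600. $253,550 is at or above $251,800, so the credit is $0.
Lost: $2,980 − $0 = $2,980.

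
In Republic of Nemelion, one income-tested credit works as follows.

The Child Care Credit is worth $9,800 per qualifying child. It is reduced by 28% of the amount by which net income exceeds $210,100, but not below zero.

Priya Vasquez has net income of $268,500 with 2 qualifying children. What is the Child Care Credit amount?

Child Care Credit: base = 2 × $9,800 = $19,600. 28% of the $58,400 excess over $210,100 is $16,352; credit = $19,600 − $16,352 = $3,248.

$3,248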